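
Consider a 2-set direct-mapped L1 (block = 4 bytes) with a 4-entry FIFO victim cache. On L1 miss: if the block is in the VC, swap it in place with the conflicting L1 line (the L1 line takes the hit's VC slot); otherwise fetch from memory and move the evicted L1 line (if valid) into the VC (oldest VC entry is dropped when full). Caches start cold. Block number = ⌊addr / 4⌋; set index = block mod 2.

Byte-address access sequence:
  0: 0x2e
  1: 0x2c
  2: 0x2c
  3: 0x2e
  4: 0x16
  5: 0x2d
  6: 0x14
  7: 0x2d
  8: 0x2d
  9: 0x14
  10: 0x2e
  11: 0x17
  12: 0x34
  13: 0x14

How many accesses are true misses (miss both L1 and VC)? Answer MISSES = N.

#0 0x2e→b11/s1 MISS; vc=[]
#1 0x2c→b11/s1 L1-HIT; vc=[]
#2 0x2c→b11/s1 L1-HIT; vc=[]
#3 0x2e→b11/s1 L1-HIT; vc=[]
#4 0x16→b5/s1 MISS; vc=[11]
#5 0x2d→b11/s1 VC-HIT; vc=[5]
#6 0x14→b5/s1 VC-HIT; vc=[11]
#7 0x2d→b11/s1 VC-HIT; vc=[5]
#8 0x2d→b11/s1 L1-HIT; vc=[5]
#9 0x14→b5/s1 VC-HIT; vc=[11]
#10 0x2e→b11/s1 VC-HIT; vc=[5]
#11 0x17→b5/s1 VC-HIT; vc=[11]
#12 0x34→b13/s1 MISS; vc=[11,5]
#13 0x14→b5/s1 VC-HIT; vc=[11,13]

MISSES = 3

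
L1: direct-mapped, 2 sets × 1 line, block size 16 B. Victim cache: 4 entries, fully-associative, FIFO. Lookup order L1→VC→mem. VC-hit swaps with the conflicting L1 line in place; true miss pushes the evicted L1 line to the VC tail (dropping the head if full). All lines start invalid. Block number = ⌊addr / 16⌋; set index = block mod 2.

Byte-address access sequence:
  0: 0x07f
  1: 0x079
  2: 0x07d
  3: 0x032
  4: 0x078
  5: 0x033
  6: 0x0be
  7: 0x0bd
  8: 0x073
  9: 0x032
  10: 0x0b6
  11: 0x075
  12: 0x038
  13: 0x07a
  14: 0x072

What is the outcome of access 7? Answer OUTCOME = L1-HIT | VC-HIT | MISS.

#0 0x7f→b7/s1 MISS; vc=[]
#1 0x79→b7/s1 L1-HIT; vc=[]
#2 0x7d→b7/s1 L1-HIT; vc=[]
#3 0x32→b3/s1 MISS; vc=[7]
#4 0x78→b7/s1 VC-HIT; vc=[3]
#5 0x33→b3/s1 VC-HIT; vc=[7]
#6 0xbe→b11/s1 MISS; vc=[7,3]
#7 0xbd→b11/s1 L1-HIT; vc=[7,3]
#8 0x73→b7/s1 VC-HIT; vc=[11,3]
#9 0x32→b3/s1 VC-HIT; vc=[11,7]
#10 0xb6→b11/s1 VC-HIT; vc=[3,7]
#11 0x75→b7/s1 VC-HIT; vc=[3,11]
#12 0x38→b3/s1 VC-HIT; vc=[7,11]
#13 0x7a→b7/s1 VC-HIT; vc=[3,11]
#14 0x72→b7/s1 L1-HIT; vc=[3,11]

OUTCOME = L1-HIT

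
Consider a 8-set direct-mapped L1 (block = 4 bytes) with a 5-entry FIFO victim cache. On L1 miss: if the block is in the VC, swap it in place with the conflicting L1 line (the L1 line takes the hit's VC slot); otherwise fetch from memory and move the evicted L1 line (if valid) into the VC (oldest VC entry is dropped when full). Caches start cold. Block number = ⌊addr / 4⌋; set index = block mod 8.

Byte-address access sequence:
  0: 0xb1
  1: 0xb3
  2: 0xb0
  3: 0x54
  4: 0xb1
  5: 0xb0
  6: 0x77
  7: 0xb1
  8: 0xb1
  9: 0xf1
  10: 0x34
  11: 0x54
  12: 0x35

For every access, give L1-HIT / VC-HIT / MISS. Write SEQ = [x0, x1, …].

SEQ = [MISS, L1-HIT, L1-HIT, MISS, L1-HIT, L1-HIT, MISS, L1-HIT, L1-HIT, MISS, MISS, VC-HIT, VC-HIT]

0: 0xb1 (blk 44, set 4) → MISS  vc=[]
1: 0xb3 (blk 44, set 4) → L1-HIT  vc=[]
2: 0xb0 (blk 44, set 4) → L1-HIT  vc=[]
3: 0x54 (blk 21, set 5) → MISS  vc=[]
4: 0xb1 (blk 44, set 4) → L1-HIT  vc=[]
5: 0xb0 (blk 44, set 4) → L1-HIT  vc=[]
6: 0x77 (blk 29, set 5) → MISS  vc=[21]
7: 0xb1 (blk 44, set 4) → L1-HIT  vc=[21]
8: 0xb1 (blk 44, set 4) → L1-HIT  vc=[21]
9: 0xf1 (blk 60, set 4) → MISS  vc=[21, 44]
10: 0x34 (blk 13, set 5) → MISS  vc=[21, 44, 29]
11: 0x54 (blk 21, set 5) → VC-HIT  vc=[13, 44, 29]
12: 0x35 (blk 13, set 5) → VC-HIT  vc=[21, 44, 29]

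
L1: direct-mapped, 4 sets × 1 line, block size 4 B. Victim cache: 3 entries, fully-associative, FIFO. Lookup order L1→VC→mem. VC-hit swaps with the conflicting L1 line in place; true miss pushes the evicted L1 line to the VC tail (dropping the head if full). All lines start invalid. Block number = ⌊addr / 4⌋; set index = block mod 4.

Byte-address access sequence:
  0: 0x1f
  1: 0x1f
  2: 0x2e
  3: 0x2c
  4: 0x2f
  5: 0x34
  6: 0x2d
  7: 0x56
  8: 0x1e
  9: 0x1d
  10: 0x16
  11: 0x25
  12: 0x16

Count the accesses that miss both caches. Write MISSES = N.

  [0] addr=0x1f blk=7 s=3: MISS | VC []
  [1] addr=0x1f blk=7 s=3: L1-HIT | VC []
  [2] addr=0x2e blk=11 s=3: MISS | VC [7]
  [3] addr=0x2c blk=11 s=3: L1-HIT | VC [7]
  [4] addr=0x2f blk=11 s=3: L1-HIT | VC [7]
  [5] addr=0x34 blk=13 s=1: MISS | VC [7]
  [6] addr=0x2d blk=11 s=3: L1-HIT | VC [7]
  [7] addr=0x56 blk=21 s=1: MISS | VC [7, 13]
  [8] addr=0x1e blk=7 s=3: VC-HIT | VC [11, 13]
  [9] addr=0x1d blk=7 s=3: L1-HIT | VC [11, 13]
  [10] addr=0x16 blk=5 s=1: MISS | VC [11, 13, 21]
  [11] addr=0x25 blk=9 s=1: MISS | VC [13, 21, 5]
  [12] addr=0x16 blk=5 s=1: VC-HIT | VC [13, 21, 9]

MISSES = 6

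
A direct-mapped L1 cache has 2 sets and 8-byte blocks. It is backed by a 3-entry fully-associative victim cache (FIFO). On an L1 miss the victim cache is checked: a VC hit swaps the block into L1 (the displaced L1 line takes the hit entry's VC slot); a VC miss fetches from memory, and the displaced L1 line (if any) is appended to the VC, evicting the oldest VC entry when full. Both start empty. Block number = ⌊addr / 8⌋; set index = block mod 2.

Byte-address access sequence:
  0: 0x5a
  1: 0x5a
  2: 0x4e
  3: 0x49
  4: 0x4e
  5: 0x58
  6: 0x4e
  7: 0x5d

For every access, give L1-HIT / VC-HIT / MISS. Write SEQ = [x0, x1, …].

0: 0x5a (blk 11, set 1) → MISS  vc=[]
1: 0x5a (blk 11, set 1) → L1-HIT  vc=[]
2: 0x4e (blk 9, set 1) → MISS  vc=[11]
3: 0x49 (blk 9, set 1) → L1-HIT  vc=[11]
4: 0x4e (blk 9, set 1) → L1-HIT  vc=[11]
5: 0x58 (blk 11, set 1) → VC-HIT  vc=[9]
6: 0x4e (blk 9, set 1) → VC-HIT  vc=[11]
7: 0x5d (blk 11, set 1) → VC-HIT  vc=[9]

SEQ = [MISS, L1-HIT, MISS, L1-HIT, L1-HIT, VC-HIT, VC-HIT, VC-HIT]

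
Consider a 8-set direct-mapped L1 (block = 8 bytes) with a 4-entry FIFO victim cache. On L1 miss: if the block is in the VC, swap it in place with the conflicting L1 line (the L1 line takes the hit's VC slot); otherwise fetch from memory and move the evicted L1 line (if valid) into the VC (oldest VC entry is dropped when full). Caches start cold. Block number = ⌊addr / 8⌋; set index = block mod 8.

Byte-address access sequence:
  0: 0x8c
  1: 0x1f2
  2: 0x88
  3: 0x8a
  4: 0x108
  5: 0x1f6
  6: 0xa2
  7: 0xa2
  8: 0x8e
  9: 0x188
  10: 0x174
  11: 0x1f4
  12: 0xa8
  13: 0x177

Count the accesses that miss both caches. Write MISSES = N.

0: 0x8c (blk 17, set 1) → MISS  vc=[]
1: 0x1f2 (blk 62, set 6) → MISS  vc=[]
2: 0x88 (blk 17, set 1) → L1-HIT  vc=[]
3: 0x8a (blk 17, set 1) → L1-HIT  vc=[]
4: 0x108 (blk 33, set 1) → MISS  vc=[17]
5: 0x1f6 (blk 62, set 6) → L1-HIT  vc=[17]
6: 0xa2 (blk 20, set 4) → MISS  vc=[17]
7: 0xa2 (blk 20, set 4) → L1-HIT  vc=[17]
8: 0x8e (blk 17, set 1) → VC-HIT  vc=[33]
9: 0x188 (blk 49, set 1) → MISS  vc=[33, 17]
10: 0x174 (blk 46, set 6) → MISS  vc=[33, 17, 62]
11: 0x1f4 (blk 62, set 6) → VC-HIT  vc=[33, 17, 46]
12: 0xa8 (blk 21, set 5) → MISS  vc=[33, 17, 46]
13: 0x177 (blk 46, set 6) → VC-HIT  vc=[33, 17, 62]

MISSES = 7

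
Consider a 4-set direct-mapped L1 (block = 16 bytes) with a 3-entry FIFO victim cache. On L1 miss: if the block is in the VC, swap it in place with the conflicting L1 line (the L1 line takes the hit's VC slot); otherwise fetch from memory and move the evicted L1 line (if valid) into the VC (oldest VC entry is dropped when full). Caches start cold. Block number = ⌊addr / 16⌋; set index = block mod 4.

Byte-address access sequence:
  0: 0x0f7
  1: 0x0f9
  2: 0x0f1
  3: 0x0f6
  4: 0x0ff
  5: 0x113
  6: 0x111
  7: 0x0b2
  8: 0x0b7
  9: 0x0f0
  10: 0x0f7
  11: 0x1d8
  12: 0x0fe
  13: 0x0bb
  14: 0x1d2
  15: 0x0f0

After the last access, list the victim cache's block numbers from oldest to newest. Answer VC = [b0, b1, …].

0: 0xf7 (blk 15, set 3) → MISS  vc=[]
1: 0xf9 (blk 15, set 3) → L1-HIT  vc=[]
2: 0xf1 (blk 15, set 3) → L1-HIT  vc=[]
3: 0xf6 (blk 15, set 3) → L1-HIT  vc=[]
4: 0xff (blk 15, set 3) → L1-HIT  vc=[]
5: 0x113 (blk 17, set 1) → MISS  vc=[]
6: 0x111 (blk 17, set 1) → L1-HIT  vc=[]
7: 0xb2 (blk 11, set 3) → MISS  vc=[15]
8: 0xb7 (blk 11, set 3) → L1-HIT  vc=[15]
9: 0xf0 (blk 15, set 3) → VC-HIT  vc=[11]
10: 0xf7 (blk 15, set 3) → L1-HIT  vc=[11]
11: 0x1d8 (blk 29, set 1) → MISS  vc=[11, 17]
12: 0xfe (blk 15, set 3) → L1-HIT  vc=[11, 17]
13: 0xbb (blk 11, set 3) → VC-HIT  vc=[15, 17]
14: 0x1d2 (blk 29, set 1) → L1-HIT  vc=[15, 17]
15: 0xf0 (blk 15, set 3) → VC-HIT  vc=[11, 17]

VC = [11, 17]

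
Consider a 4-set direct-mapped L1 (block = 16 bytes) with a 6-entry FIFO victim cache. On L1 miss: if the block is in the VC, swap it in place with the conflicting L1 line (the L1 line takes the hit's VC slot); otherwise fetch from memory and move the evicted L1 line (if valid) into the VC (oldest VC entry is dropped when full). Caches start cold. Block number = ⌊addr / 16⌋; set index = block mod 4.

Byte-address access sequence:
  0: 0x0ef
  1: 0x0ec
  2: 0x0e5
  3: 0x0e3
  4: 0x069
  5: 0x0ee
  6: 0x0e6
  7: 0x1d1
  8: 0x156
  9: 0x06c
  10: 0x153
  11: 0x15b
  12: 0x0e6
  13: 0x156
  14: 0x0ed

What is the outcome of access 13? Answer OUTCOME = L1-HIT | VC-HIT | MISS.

OUTCOME = L1-HIT

  [0] addr=0xef blk=14 s=2: MISS | VC []
  [1] addr=0xec blk=14 s=2: L1-HIT | VC []
  [2] addr=0xe5 blk=14 s=2: L1-HIT | VC []
  [3] addr=0xe3 blk=14 s=2: L1-HIT | VC []
  [4] addr=0x69 blk=6 s=2: MISS | VC [14]
  [5] addr=0xee blk=14 s=2: VC-HIT | VC [6]
  [6] addr=0xe6 blk=14 s=2: L1-HIT | VC [6]
  [7] addr=0x1d1 blk=29 s=1: MISS | VC [6]
  [8] addr=0x156 blk=21 s=1: MISS | VC [6, 29]
  [9] addr=0x6c blk=6 s=2: VC-HIT | VC [14, 29]
  [10] addr=0x153 blk=21 s=1: L1-HIT | VC [14, 29]
  [11] addr=0x15b blk=21 s=1: L1-HIT | VC [14, 29]
  [12] addr=0xe6 blk=14 s=2: VC-HIT | VC [6, 29]
  [13] addr=0x156 blk=21 s=1: L1-HIT | VC [6, 29]
  [14] addr=0xed blk=14 s=2: L1-HIT | VC [6, 29]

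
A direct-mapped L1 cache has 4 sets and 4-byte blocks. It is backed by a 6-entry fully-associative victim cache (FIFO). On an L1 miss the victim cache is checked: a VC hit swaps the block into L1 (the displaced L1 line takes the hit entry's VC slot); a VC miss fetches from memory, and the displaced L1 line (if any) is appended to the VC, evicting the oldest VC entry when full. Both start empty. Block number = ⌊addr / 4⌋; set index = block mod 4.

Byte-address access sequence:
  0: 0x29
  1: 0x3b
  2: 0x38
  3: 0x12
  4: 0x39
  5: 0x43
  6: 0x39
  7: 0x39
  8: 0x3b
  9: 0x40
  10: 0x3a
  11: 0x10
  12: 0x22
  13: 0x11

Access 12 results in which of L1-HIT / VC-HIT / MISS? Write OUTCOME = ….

OUTCOME = MISS

#0 0x29→b10/s2 MISS; vc=[]
#1 0x3b→b14/s2 MISS; vc=[10]
#2 0x38→b14/s2 L1-HIT; vc=[10]
#3 0x12→b4/s0 MISS; vc=[10]
#4 0x39→b14/s2 L1-HIT; vc=[10]
#5 0x43→b16/s0 MISS; vc=[10,4]
#6 0x39→b14/s2 L1-HIT; vc=[10,4]
#7 0x39→b14/s2 L1-HIT; vc=[10,4]
#8 0x3b→b14/s2 L1-HIT; vc=[10,4]
#9 0x40→b16/s0 L1-HIT; vc=[10,4]
#10 0x3a→b14/s2 L1-HIT; vc=[10,4]
#11 0x10→b4/s0 VC-HIT; vc=[10,16]
#12 0x22→b8/s0 MISS; vc=[10,16,4]
#13 0x11→b4/s0 VC-HIT; vc=[10,16,8]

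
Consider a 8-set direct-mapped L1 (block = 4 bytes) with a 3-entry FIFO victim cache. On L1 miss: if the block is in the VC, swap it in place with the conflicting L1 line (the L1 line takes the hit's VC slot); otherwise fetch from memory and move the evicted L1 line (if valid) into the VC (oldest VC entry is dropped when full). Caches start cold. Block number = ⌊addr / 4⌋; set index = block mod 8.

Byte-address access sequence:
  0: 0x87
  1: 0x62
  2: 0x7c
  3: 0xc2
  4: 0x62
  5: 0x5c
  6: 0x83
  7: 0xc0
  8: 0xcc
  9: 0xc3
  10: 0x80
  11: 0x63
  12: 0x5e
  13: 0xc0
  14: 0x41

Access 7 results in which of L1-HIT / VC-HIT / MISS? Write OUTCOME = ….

  [0] addr=0x87 blk=33 s=1: MISS | VC []
  [1] addr=0x62 blk=24 s=0: MISS | VC []
  [2] addr=0x7c blk=31 s=7: MISS | VC []
  [3] addr=0xc2 blk=48 s=0: MISS | VC [24]
  [4] addr=0x62 blk=24 s=0: VC-HIT | VC [48]
  [5] addr=0x5c blk=23 s=7: MISS | VC [48, 31]
  [6] addr=0x83 blk=32 s=0: MISS | VC [48, 31, 24]
  [7] addr=0xc0 blk=48 s=0: VC-HIT | VC [32, 31, 24]
  [8] addr=0xcc blk=51 s=3: MISS | VC [32, 31, 24]
  [9] addr=0xc3 blk=48 s=0: L1-HIT | VC [32, 31, 24]
  [10] addr=0x80 blk=32 s=0: VC-HIT | VC [48, 31, 24]
  [11] addr=0x63 blk=24 s=0: VC-HIT | VC [48, 31, 32]
  [12] addr=0x5e blk=23 s=7: L1-HIT | VC [48, 31, 32]
  [13] addr=0xc0 blk=48 s=0: VC-HIT | VC [24, 31, 32]
  [14] addr=0x41 blk=16 s=0: MISS | VC [31, 32, 48]

OUTCOME = VC-HIT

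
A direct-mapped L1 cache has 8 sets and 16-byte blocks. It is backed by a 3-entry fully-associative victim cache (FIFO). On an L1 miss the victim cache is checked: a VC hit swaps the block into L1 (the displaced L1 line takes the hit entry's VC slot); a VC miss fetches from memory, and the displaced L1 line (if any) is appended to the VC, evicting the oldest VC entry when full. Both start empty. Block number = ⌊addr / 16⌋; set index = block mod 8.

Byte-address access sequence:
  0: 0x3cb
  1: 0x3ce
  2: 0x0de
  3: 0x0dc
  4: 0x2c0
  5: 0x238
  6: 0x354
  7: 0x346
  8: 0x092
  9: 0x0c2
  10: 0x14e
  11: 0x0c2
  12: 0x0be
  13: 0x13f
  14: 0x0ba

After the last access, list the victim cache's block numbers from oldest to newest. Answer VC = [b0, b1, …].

  [0] addr=0x3cb blk=60 s=4: MISS | VC []
  [1] addr=0x3ce blk=60 s=4: L1-HIT | VC []
  [2] addr=0xde blk=13 s=5: MISS | VC []
  [3] addr=0xdc blk=13 s=5: L1-HIT | VC []
  [4] addr=0x2c0 blk=44 s=4: MISS | VC [60]
  [5] addr=0x238 blk=35 s=3: MISS | VC [60]
  [6] addr=0x354 blk=53 s=5: MISS | VC [60, 13]
  [7] addr=0x346 blk=52 s=4: MISS | VC [60, 13, 44]
  [8] addr=0x92 blk=9 s=1: MISS | VC [60, 13, 44]
  [9] addr=0xc2 blk=12 s=4: MISS | VC [13, 44, 52]
  [10] addr=0x14e blk=20 s=4: MISS | VC [44, 52, 12]
  [11] addr=0xc2 blk=12 s=4: VC-HIT | VC [44, 52, 20]
  [12] addr=0xbe blk=11 s=3: MISS | VC [52, 20, 35]
  [13] addr=0x13f blk=19 s=3: MISS | VC [20, 35, 11]
  [14] addr=0xba blk=11 s=3: VC-HIT | VC [20, 35, 19]

VC = [20, 35, 19]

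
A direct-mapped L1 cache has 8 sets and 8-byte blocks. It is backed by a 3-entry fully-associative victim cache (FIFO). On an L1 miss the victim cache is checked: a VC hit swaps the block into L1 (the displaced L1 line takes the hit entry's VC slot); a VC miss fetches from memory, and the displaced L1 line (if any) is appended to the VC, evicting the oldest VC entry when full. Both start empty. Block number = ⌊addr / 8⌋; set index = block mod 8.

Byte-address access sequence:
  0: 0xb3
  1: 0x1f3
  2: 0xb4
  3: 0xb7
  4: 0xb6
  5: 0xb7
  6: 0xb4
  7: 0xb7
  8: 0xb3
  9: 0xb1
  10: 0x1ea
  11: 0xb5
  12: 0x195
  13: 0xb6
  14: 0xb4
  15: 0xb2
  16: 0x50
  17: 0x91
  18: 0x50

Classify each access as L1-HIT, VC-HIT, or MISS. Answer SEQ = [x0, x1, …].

SEQ = [MISS, MISS, VC-HIT, L1-HIT, L1-HIT, L1-HIT, L1-HIT, L1-HIT, L1-HIT, L1-HIT, MISS, L1-HIT, MISS, L1-HIT, L1-HIT, L1-HIT, MISS, MISS, VC-HIT]

  [0] addr=0xb3 blk=22 s=6: MISS | VC []
  [1] addr=0x1f3 blk=62 s=6: MISS | VC [22]
  [2] addr=0xb4 blk=22 s=6: VC-HIT | VC [62]
  [3] addr=0xb7 blk=22 s=6: L1-HIT | VC [62]
  [4] addr=0xb6 blk=22 s=6: L1-HIT | VC [62]
  [5] addr=0xb7 blk=22 s=6: L1-HIT | VC [62]
  [6] addr=0xb4 blk=22 s=6: L1-HIT | VC [62]
  [7] addr=0xb7 blk=22 s=6: L1-HIT | VC [62]
  [8] addr=0xb3 blk=22 s=6: L1-HIT | VC [62]
  [9] addr=0xb1 blk=22 s=6: L1-HIT | VC [62]
  [10] addr=0x1ea blk=61 s=5: MISS | VC [62]
  [11] addr=0xb5 blk=22 s=6: L1-HIT | VC [62]
  [12] addr=0x195 blk=50 s=2: MISS | VC [62]
  [13] addr=0xb6 blk=22 s=6: L1-HIT | VC [62]
  [14] addr=0xb4 blk=22 s=6: L1-HIT | VC [62]
  [15] addr=0xb2 blk=22 s=6: L1-HIT | VC [62]
  [16] addr=0x50 blk=10 s=2: MISS | VC [62, 50]
  [17] addr=0x91 blk=18 s=2: MISS | VC [62, 50, 10]
  [18] addr=0x50 blk=10 s=2: VC-HIT | VC [62, 50, 18]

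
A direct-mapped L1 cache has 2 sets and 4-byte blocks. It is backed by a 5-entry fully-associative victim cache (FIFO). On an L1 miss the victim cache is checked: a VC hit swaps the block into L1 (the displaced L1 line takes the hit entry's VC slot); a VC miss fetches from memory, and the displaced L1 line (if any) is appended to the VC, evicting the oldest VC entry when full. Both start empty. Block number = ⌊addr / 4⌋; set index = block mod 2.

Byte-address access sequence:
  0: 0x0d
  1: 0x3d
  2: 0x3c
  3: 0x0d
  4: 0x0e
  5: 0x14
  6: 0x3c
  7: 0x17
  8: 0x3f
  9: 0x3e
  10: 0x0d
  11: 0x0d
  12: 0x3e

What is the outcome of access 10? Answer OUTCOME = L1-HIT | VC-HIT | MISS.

0: 0xd (blk 3, set 1) → MISS  vc=[]
1: 0x3d (blk 15, set 1) → MISS  vc=[3]
2: 0x3c (blk 15, set 1) → L1-HIT  vc=[3]
3: 0xd (blk 3, set 1) → VC-HIT  vc=[15]
4: 0xe (blk 3, set 1) → L1-HIT  vc=[15]
5: 0x14 (blk 5, set 1) → MISS  vc=[15, 3]
6: 0x3c (blk 15, set 1) → VC-HIT  vc=[5, 3]
7: 0x17 (blk 5, set 1) → VC-HIT  vc=[15, 3]
8: 0x3f (blk 15, set 1) → VC-HIT  vc=[5, 3]
9: 0x3e (blk 15, set 1) → L1-HIT  vc=[5, 3]
10: 0xd (blk 3, set 1) → VC-HIT  vc=[5, 15]
11: 0xd (blk 3, set 1) → L1-HIT  vc=[5, 15]
12: 0x3e (blk 15, set 1) → VC-HIT  vc=[5, 3]

OUTCOME = VC-HIT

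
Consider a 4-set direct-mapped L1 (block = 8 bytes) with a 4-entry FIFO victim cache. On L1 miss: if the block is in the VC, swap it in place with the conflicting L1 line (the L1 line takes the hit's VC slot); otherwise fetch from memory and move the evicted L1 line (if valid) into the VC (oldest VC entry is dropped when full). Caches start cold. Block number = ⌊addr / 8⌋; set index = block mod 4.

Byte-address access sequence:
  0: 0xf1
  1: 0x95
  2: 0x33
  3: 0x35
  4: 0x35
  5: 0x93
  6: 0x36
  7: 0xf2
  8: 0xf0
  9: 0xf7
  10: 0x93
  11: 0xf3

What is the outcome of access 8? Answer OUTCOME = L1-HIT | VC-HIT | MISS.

OUTCOME = L1-HIT

#0 0xf1→b30/s2 MISS; vc=[]
#1 0x95→b18/s2 MISS; vc=[30]
#2 0x33→b6/s2 MISS; vc=[30,18]
#3 0x35→b6/s2 L1-HIT; vc=[30,18]
#4 0x35→b6/s2 L1-HIT; vc=[30,18]
#5 0x93→b18/s2 VC-HIT; vc=[30,6]
#6 0x36→b6/s2 VC-HIT; vc=[30,18]
#7 0xf2→b30/s2 VC-HIT; vc=[6,18]
#8 0xf0→b30/s2 L1-HIT; vc=[6,18]
#9 0xf7→b30/s2 L1-HIT; vc=[6,18]
#10 0x93→b18/s2 VC-HIT; vc=[6,30]
#11 0xf3→b30/s2 VC-HIT; vc=[6,18]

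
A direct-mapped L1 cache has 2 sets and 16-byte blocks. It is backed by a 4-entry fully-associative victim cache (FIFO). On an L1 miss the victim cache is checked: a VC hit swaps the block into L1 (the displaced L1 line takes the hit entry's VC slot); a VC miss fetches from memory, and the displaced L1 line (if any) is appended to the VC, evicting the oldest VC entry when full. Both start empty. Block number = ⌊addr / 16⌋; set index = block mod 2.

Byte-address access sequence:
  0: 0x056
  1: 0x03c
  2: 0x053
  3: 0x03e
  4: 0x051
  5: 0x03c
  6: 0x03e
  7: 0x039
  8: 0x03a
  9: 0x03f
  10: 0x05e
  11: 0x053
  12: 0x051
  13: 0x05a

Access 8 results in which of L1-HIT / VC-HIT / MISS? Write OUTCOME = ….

OUTCOME = L1-HIT

  [0] addr=0x56 blk=5 s=1: MISS | VC []
  [1] addr=0x3c blk=3 s=1: MISS | VC [5]
  [2] addr=0x53 blk=5 s=1: VC-HIT | VC [3]
  [3] addr=0x3e blk=3 s=1: VC-HIT | VC [5]
  [4] addr=0x51 blk=5 s=1: VC-HIT | VC [3]
  [5] addr=0x3c blk=3 s=1: VC-HIT | VC [5]
  [6] addr=0x3e blk=3 s=1: L1-HIT | VC [5]
  [7] addr=0x39 blk=3 s=1: L1-HIT | VC [5]
  [8] addr=0x3a blk=3 s=1: L1-HIT | VC [5]
  [9] addr=0x3f blk=3 s=1: L1-HIT | VC [5]
  [10] addr=0x5e blk=5 s=1: VC-HIT | VC [3]
  [11] addr=0x53 blk=5 s=1: L1-HIT | VC [3]
  [12] addr=0x51 blk=5 s=1: L1-HIT | VC [3]
  [13] addr=0x5a blk=5 s=1: L1-HIT | VC [3]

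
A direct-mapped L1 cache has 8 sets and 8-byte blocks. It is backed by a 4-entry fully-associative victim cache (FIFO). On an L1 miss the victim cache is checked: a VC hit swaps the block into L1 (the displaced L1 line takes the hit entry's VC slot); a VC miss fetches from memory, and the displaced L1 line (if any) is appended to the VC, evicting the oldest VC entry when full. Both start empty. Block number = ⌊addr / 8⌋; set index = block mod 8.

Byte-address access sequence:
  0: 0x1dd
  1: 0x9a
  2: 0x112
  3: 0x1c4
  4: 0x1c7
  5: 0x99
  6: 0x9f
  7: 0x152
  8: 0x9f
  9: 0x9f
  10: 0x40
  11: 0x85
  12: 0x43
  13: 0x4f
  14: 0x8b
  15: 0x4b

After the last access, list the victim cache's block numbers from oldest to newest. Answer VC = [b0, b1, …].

VC = [34, 56, 16, 17]

  [0] addr=0x1dd blk=59 s=3: MISS | VC []
  [1] addr=0x9a blk=19 s=3: MISS | VC [59]
  [2] addr=0x112 blk=34 s=2: MISS | VC [59]
  [3] addr=0x1c4 blk=56 s=0: MISS | VC [59]
  [4] addr=0x1c7 blk=56 s=0: L1-HIT | VC [59]
  [5] addr=0x99 blk=19 s=3: L1-HIT | VC [59]
  [6] addr=0x9f blk=19 s=3: L1-HIT | VC [59]
  [7] addr=0x152 blk=42 s=2: MISS | VC [59, 34]
  [8] addr=0x9f blk=19 s=3: L1-HIT | VC [59, 34]
  [9] addr=0x9f blk=19 s=3: L1-HIT | VC [59, 34]
  [10] addr=0x40 blk=8 s=0: MISS | VC [59, 34, 56]
  [11] addr=0x85 blk=16 s=0: MISS | VC [59, 34, 56, 8]
  [12] addr=0x43 blk=8 s=0: VC-HIT | VC [59, 34, 56, 16]
  [13] addr=0x4f blk=9 s=1: MISS | VC [59, 34, 56, 16]
  [14] addr=0x8b blk=17 s=1: MISS | VC [34, 56, 16, 9]
  [15] addr=0x4b blk=9 s=1: VC-HIT | VC [34, 56, 16, 17]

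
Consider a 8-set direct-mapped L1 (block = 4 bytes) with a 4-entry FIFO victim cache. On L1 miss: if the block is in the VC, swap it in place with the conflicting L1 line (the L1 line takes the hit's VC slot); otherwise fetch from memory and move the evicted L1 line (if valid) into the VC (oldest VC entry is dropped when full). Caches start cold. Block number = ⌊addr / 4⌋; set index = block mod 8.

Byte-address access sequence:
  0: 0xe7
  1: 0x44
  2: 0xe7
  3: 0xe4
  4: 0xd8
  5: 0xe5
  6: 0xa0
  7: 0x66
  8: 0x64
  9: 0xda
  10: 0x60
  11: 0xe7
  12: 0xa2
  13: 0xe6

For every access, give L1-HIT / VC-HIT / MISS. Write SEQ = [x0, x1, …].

SEQ = [MISS, MISS, VC-HIT, L1-HIT, MISS, L1-HIT, MISS, MISS, L1-HIT, L1-HIT, MISS, VC-HIT, VC-HIT, L1-HIT]

  [0] addr=0xe7 blk=57 s=1: MISS | VC []
  [1] addr=0x44 blk=17 s=1: MISS | VC [57]
  [2] addr=0xe7 blk=57 s=1: VC-HIT | VC [17]
  [3] addr=0xe4 blk=57 s=1: L1-HIT | VC [17]
  [4] addr=0xd8 blk=54 s=6: MISS | VC [17]
  [5] addr=0xe5 blk=57 s=1: L1-HIT | VC [17]
  [6] addr=0xa0 blk=40 s=0: MISS | VC [17]
  [7] addr=0x66 blk=25 s=1: MISS | VC [17, 57]
  [8] addr=0x64 blk=25 s=1: L1-HIT | VC [17, 57]
  [9] addr=0xda blk=54 s=6: L1-HIT | VC [17, 57]
  [10] addr=0x60 blk=24 s=0: MISS | VC [17, 57, 40]
  [11] addr=0xe7 blk=57 s=1: VC-HIT | VC [17, 25, 40]
  [12] addr=0xa2 blk=40 s=0: VC-HIT | VC [17, 25, 24]
  [13] addr=0xe6 blk=57 s=1: L1-HIT | VC [17, 25, 24]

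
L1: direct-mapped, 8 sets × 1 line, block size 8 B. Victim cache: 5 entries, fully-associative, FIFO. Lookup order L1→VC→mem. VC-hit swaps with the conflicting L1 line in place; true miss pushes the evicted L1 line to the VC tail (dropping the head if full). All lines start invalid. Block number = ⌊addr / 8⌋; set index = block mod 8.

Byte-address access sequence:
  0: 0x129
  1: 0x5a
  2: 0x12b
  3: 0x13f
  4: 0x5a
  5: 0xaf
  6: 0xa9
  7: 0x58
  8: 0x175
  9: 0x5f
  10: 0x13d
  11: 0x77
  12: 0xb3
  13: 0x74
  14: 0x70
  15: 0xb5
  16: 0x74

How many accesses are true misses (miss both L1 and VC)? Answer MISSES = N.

#0 0x129→b37/s5 MISS; vc=[]
#1 0x5a→b11/s3 MISS; vc=[]
#2 0x12b→b37/s5 L1-HIT; vc=[]
#3 0x13f→b39/s7 MISS; vc=[]
#4 0x5a→b11/s3 L1-HIT; vc=[]
#5 0xaf→b21/s5 MISS; vc=[37]
#6 0xa9→b21/s5 L1-HIT; vc=[37]
#7 0x58→b11/s3 L1-HIT; vc=[37]
#8 0x175→b46/s6 MISS; vc=[37]
#9 0x5f→b11/s3 L1-HIT; vc=[37]
#10 0x13d→b39/s7 L1-HIT; vc=[37]
#11 0x77→b14/s6 MISS; vc=[37,46]
#12 0xb3→b22/s6 MISS; vc=[37,46,14]
#13 0x74→b14/s6 VC-HIT; vc=[37,46,22]
#14 0x70→b14/s6 L1-HIT; vc=[37,46,22]
#15 0xb5→b22/s6 VC-HIT; vc=[37,46,14]
#16 0x74→b14/s6 VC-HIT; vc=[37,46,22]

MISSES = 7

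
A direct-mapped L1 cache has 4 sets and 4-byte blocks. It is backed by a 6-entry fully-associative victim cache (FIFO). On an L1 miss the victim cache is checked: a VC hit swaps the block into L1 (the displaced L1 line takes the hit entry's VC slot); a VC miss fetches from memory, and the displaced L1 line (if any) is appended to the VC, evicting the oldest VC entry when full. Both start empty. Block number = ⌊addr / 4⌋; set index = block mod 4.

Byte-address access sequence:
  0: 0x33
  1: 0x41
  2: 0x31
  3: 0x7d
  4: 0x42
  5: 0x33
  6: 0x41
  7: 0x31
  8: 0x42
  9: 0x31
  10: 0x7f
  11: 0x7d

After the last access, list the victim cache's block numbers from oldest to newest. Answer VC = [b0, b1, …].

  [0] addr=0x33 blk=12 s=0: MISS | VC []
  [1] addr=0x41 blk=16 s=0: MISS | VC [12]
  [2] addr=0x31 blk=12 s=0: VC-HIT | VC [16]
  [3] addr=0x7d blk=31 s=3: MISS | VC [16]
  [4] addr=0x42 blk=16 s=0: VC-HIT | VC [12]
  [5] addr=0x33 blk=12 s=0: VC-HIT | VC [16]
  [6] addr=0x41 blk=16 s=0: VC-HIT | VC [12]
  [7] addr=0x31 blk=12 s=0: VC-HIT | VC [16]
  [8] addr=0x42 blk=16 s=0: VC-HIT | VC [12]
  [9] addr=0x31 blk=12 s=0: VC-HIT | VC [16]
  [10] addr=0x7f blk=31 s=3: L1-HIT | VC [16]
  [11] addr=0x7d blk=31 s=3: L1-HIT | VC [16]

VC = [16]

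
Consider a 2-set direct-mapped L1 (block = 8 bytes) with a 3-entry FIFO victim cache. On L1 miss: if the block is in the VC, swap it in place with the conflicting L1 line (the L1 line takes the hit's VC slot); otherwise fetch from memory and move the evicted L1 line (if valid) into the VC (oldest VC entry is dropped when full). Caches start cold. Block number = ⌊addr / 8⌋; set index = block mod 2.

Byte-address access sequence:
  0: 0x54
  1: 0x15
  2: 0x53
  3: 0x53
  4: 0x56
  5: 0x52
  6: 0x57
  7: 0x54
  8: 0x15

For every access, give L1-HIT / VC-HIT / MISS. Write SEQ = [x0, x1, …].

SEQ = [MISS, MISS, VC-HIT, L1-HIT, L1-HIT, L1-HIT, L1-HIT, L1-HIT, VC-HIT]

#0 0x54→b10/s0 MISS; vc=[]
#1 0x15→b2/s0 MISS; vc=[10]
#2 0x53→b10/s0 VC-HIT; vc=[2]
#3 0x53→b10/s0 L1-HIT; vc=[2]
#4 0x56→b10/s0 L1-HIT; vc=[2]
#5 0x52→b10/s0 L1-HIT; vc=[2]
#6 0x57→b10/s0 L1-HIT; vc=[2]
#7 0x54→b10/s0 L1-HIT; vc=[2]
#8 0x15→b2/s0 VC-HIT; vc=[10]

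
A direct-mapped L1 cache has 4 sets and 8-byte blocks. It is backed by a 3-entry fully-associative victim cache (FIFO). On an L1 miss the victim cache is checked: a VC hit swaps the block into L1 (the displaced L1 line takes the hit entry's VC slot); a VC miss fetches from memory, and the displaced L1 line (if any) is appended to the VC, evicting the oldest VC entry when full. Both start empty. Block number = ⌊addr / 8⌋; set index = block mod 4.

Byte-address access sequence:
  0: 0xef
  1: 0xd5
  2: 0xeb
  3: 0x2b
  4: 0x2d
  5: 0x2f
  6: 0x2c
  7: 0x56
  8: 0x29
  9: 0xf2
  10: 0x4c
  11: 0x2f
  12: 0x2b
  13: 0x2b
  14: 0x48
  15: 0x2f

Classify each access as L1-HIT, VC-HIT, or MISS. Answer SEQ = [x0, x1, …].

0: 0xef (blk 29, set 1) → MISS  vc=[]
1: 0xd5 (blk 26, set 2) → MISS  vc=[]
2: 0xeb (blk 29, set 1) → L1-HIT  vc=[]
3: 0x2b (blk 5, set 1) → MISS  vc=[29]
4: 0x2d (blk 5, set 1) → L1-HIT  vc=[29]
5: 0x2f (blk 5, set 1) → L1-HIT  vc=[29]
6: 0x2c (blk 5, set 1) → L1-HIT  vc=[29]
7: 0x56 (blk 10, set 2) → MISS  vc=[29, 26]
8: 0x29 (blk 5, set 1) → L1-HIT  vc=[29, 26]
9: 0xf2 (blk 30, set 2) → MISS  vc=[29, 26, 10]
10: 0x4c (blk 9, set 1) → MISS  vc=[26, 10, 5]
11: 0x2f (blk 5, set 1) → VC-HIT  vc=[26, 10, 9]
12: 0x2b (blk 5, set 1) → L1-HIT  vc=[26, 10, 9]
13: 0x2b (blk 5, set 1) → L1-HIT  vc=[26, 10, 9]
14: 0x48 (blk 9, set 1) → VC-HIT  vc=[26, 10, 5]
15: 0x2f (blk 5, set 1) → VC-HIT  vc=[26, 10, 9]

SEQ = [MISS, MISS, L1-HIT, MISS, L1-HIT, L1-HIT, L1-HIT, MISS, L1-HIT, MISS, MISS, VC-HIT, L1-HIT, L1-HIT, VC-HIT, VC-HIT]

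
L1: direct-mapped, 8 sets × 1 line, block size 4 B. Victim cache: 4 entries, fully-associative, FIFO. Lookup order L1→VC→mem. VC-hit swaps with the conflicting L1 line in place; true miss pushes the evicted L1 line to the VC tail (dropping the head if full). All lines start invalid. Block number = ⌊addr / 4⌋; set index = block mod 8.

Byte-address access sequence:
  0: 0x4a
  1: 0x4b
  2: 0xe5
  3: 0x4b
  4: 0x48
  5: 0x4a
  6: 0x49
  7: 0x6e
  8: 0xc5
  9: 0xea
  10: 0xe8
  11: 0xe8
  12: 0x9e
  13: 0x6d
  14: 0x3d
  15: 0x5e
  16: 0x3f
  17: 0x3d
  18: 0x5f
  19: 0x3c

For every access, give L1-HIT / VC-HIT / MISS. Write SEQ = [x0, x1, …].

SEQ = [MISS, L1-HIT, MISS, L1-HIT, L1-HIT, L1-HIT, L1-HIT, MISS, MISS, MISS, L1-HIT, L1-HIT, MISS, L1-HIT, MISS, MISS, VC-HIT, L1-HIT, VC-HIT, VC-HIT]

0: 0x4a (blk 18, set 2) → MISS  vc=[]
1: 0x4b (blk 18, set 2) → L1-HIT  vc=[]
2: 0xe5 (blk 57, set 1) → MISS  vc=[]
3: 0x4b (blk 18, set 2) → L1-HIT  vc=[]
4: 0x48 (blk 18, set 2) → L1-HIT  vc=[]
5: 0x4a (blk 18, set 2) → L1-HIT  vc=[]
6: 0x49 (blk 18, set 2) → L1-HIT  vc=[]
7: 0x6e (blk 27, set 3) → MISS  vc=[]
8: 0xc5 (blk 49, set 1) → MISS  vc=[57]
9: 0xea (blk 58, set 2) → MISS  vc=[57, 18]
10: 0xe8 (blk 58, set 2) → L1-HIT  vc=[57, 18]
11: 0xe8 (blk 58, set 2) → L1-HIT  vc=[57, 18]
12: 0x9e (blk 39, set 7) → MISS  vc=[57, 18]
13: 0x6d (blk 27, set 3) → L1-HIT  vc=[57, 18]
14: 0x3d (blk 15, set 7) → MISS  vc=[57, 18, 39]
15: 0x5e (blk 23, set 7) → MISS  vc=[57, 18, 39, 15]
16: 0x3f (blk 15, set 7) → VC-HIT  vc=[57, 18, 39, 23]
17: 0x3d (blk 15, set 7) → L1-HIT  vc=[57, 18, 39, 23]
18: 0x5f (blk 23, set 7) → VC-HIT  vc=[57, 18, 39, 15]
19: 0x3c (blk 15, set 7) → VC-HIT  vc=[57, 18, 39, 23]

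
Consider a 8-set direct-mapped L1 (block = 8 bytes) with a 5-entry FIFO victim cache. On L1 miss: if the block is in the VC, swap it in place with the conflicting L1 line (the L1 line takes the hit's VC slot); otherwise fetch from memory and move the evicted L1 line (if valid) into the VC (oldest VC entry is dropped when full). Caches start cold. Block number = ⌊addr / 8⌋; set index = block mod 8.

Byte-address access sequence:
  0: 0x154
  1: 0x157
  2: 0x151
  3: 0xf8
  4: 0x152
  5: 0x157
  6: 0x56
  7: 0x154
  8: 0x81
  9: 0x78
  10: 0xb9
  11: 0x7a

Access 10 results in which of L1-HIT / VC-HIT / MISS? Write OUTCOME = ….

OUTCOME = MISS

0: 0x154 (blk 42, set 2) → MISS  vc=[]
1: 0x157 (blk 42, set 2) → L1-HIT  vc=[]
2: 0x151 (blk 42, set 2) → L1-HIT  vc=[]
3: 0xf8 (blk 31, set 7) → MISS  vc=[]
4: 0x152 (blk 42, set 2) → L1-HIT  vc=[]
5: 0x157 (blk 42, set 2) → L1-HIT  vc=[]
6: 0x56 (blk 10, set 2) → MISS  vc=[42]
7: 0x154 (blk 42, set 2) → VC-HIT  vc=[10]
8: 0x81 (blk 16, set 0) → MISS  vc=[10]
9: 0x78 (blk 15, set 7) → MISS  vc=[10, 31]
10: 0xb9 (blk 23, set 7) → MISS  vc=[10, 31, 15]
11: 0x7a (blk 15, set 7) → VC-HIT  vc=[10, 31, 23]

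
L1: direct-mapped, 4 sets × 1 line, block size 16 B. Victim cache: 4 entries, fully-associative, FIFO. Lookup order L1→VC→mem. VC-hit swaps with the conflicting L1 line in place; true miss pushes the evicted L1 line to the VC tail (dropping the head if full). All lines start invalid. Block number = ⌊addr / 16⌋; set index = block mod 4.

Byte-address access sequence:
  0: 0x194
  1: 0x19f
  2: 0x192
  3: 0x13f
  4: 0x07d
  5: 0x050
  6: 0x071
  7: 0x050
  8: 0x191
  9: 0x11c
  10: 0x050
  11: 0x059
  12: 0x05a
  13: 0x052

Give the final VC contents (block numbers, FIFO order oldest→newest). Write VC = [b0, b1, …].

  [0] addr=0x194 blk=25 s=1: MISS | VC []
  [1] addr=0x19f blk=25 s=1: L1-HIT | VC []
  [2] addr=0x192 blk=25 s=1: L1-HIT | VC []
  [3] addr=0x13f blk=19 s=3: MISS | VC []
  [4] addr=0x7d blk=7 s=3: MISS | VC [19]
  [5] addr=0x50 blk=5 s=1: MISS | VC [19, 25]
  [6] addr=0x71 blk=7 s=3: L1-HIT | VC [19, 25]
  [7] addr=0x50 blk=5 s=1: L1-HIT | VC [19, 25]
  [8] addr=0x191 blk=25 s=1: VC-HIT | VC [19, 5]
  [9] addr=0x11c blk=17 s=1: MISS | VC [19, 5, 25]
  [10] addr=0x50 blk=5 s=1: VC-HIT | VC [19, 17, 25]
  [11] addr=0x59 blk=5 s=1: L1-HIT | VC [19, 17, 25]
  [12] addr=0x5a blk=5 s=1: L1-HIT | VC [19, 17, 25]
  [13] addr=0x52 blk=5 s=1: L1-HIT | VC [19, 17, 25]

VC = [19, 17, 25]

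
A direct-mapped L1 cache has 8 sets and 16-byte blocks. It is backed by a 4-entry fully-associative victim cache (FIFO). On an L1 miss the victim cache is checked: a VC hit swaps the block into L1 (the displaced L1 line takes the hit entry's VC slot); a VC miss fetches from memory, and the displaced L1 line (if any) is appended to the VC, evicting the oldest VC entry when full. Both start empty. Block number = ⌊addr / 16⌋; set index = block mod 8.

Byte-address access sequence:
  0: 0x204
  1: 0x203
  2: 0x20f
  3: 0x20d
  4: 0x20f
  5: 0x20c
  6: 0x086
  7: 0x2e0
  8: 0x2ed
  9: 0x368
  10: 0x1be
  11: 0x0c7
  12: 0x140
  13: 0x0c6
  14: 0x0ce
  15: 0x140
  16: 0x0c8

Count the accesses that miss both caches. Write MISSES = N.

MISSES = 7

  [0] addr=0x204 blk=32 s=0: MISS | VC []
  [1] addr=0x203 blk=32 s=0: L1-HIT | VC []
  [2] addr=0x20f blk=32 s=0: L1-HIT | VC []
  [3] addr=0x20d blk=32 s=0: L1-HIT | VC []
  [4] addr=0x20f blk=32 s=0: L1-HIT | VC []
  [5] addr=0x20c blk=32 s=0: L1-HIT | VC []
  [6] addr=0x86 blk=8 s=0: MISS | VC [32]
  [7] addr=0x2e0 blk=46 s=6: MISS | VC [32]
  [8] addr=0x2ed blk=46 s=6: L1-HIT | VC [32]
  [9] addr=0x368 blk=54 s=6: MISS | VC [32, 46]
  [10] addr=0x1be blk=27 s=3: MISS | VC [32, 46]
  [11] addr=0xc7 blk=12 s=4: MISS | VC [32, 46]
  [12] addr=0x140 blk=20 s=4: MISS | VC [32, 46, 12]
  [13] addr=0xc6 blk=12 s=4: VC-HIT | VC [32, 46, 20]
  [14] addr=0xce blk=12 s=4: L1-HIT | VC [32, 46, 20]
  [15] addr=0x140 blk=20 s=4: VC-HIT | VC [32, 46, 12]
  [16] addr=0xc8 blk=12 s=4: VC-HIT | VC [32, 46, 20]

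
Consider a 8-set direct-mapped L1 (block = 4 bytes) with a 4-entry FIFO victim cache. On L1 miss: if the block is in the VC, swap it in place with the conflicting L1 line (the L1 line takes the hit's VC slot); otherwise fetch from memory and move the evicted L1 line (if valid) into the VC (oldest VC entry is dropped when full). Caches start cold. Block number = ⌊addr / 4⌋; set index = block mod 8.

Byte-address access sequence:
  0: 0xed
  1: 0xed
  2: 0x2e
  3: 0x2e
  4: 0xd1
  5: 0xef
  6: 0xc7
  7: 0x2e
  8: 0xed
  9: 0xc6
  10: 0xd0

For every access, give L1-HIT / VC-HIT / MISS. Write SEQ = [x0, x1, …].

#0 0xed→b59/s3 MISS; vc=[]
#1 0xed→b59/s3 L1-HIT; vc=[]
#2 0x2e→b11/s3 MISS; vc=[59]
#3 0x2e→b11/s3 L1-HIT; vc=[59]
#4 0xd1→b52/s4 MISS; vc=[59]
#5 0xef→b59/s3 VC-HIT; vc=[11]
#6 0xc7→b49/s1 MISS; vc=[11]
#7 0x2e→b11/s3 VC-HIT; vc=[59]
#8 0xed→b59/s3 VC-HIT; vc=[11]
#9 0xc6→b49/s1 L1-HIT; vc=[11]
#10 0xd0→b52/s4 L1-HIT; vc=[11]

SEQ = [MISS, L1-HIT, MISS, L1-HIT, MISS, VC-HIT, MISS, VC-HIT, VC-HIT, L1-HIT, L1-HIT]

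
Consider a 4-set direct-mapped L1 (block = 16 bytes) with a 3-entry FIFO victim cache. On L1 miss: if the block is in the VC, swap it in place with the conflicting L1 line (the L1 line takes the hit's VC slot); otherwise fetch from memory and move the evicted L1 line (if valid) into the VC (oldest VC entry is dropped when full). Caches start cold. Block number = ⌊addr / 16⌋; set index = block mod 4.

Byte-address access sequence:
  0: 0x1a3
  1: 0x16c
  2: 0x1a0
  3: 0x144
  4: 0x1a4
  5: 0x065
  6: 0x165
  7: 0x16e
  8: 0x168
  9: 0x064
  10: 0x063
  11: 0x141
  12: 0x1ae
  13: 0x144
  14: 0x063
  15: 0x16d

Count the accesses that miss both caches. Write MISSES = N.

MISSES = 4

#0 0x1a3→b26/s2 MISS; vc=[]
#1 0x16c→b22/s2 MISS; vc=[26]
#2 0x1a0→b26/s2 VC-HIT; vc=[22]
#3 0x144→b20/s0 MISS; vc=[22]
#4 0x1a4→b26/s2 L1-HIT; vc=[22]
#5 0x65→b6/s2 MISS; vc=[22,26]
#6 0x165→b22/s2 VC-HIT; vc=[6,26]
#7 0x16e→b22/s2 L1-HIT; vc=[6,26]
#8 0x168→b22/s2 L1-HIT; vc=[6,26]
#9 0x64→b6/s2 VC-HIT; vc=[22,26]
#10 0x63→b6/s2 L1-HIT; vc=[22,26]
#11 0x141→b20/s0 L1-HIT; vc=[22,26]
#12 0x1ae→b26/s2 VC-HIT; vc=[22,6]
#13 0x144→b20/s0 L1-HIT; vc=[22,6]
#14 0x63→b6/s2 VC-HIT; vc=[22,26]
#15 0x16d→b22/s2 VC-HIT; vc=[6,26]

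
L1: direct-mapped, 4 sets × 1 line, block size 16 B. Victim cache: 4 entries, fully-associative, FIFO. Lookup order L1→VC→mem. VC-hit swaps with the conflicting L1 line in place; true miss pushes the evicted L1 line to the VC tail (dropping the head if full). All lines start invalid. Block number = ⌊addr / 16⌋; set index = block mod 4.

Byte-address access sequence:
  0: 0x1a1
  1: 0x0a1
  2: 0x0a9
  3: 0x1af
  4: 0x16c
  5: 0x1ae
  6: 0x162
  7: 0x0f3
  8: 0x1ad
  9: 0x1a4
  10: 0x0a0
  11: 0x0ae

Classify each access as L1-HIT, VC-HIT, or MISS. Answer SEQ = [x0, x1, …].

  [0] addr=0x1a1 blk=26 s=2: MISS | VC []
  [1] addr=0xa1 blk=10 s=2: MISS | VC [26]
  [2] addr=0xa9 blk=10 s=2: L1-HIT | VC [26]
  [3] addr=0x1af blk=26 s=2: VC-HIT | VC [10]
  [4] addr=0x16c blk=22 s=2: MISS | VC [10, 26]
  [5] addr=0x1ae blk=26 s=2: VC-HIT | VC [10, 22]
  [6] addr=0x162 blk=22 s=2: VC-HIT | VC [10, 26]
  [7] addr=0xf3 blk=15 s=3: MISS | VC [10, 26]
  [8] addr=0x1ad blk=26 s=2: VC-HIT | VC [10, 22]
  [9] addr=0x1a4 blk=26 s=2: L1-HIT | VC [10, 22]
  [10] addr=0xa0 blk=10 s=2: VC-HIT | VC [26, 22]
  [11] addr=0xae blk=10 s=2: L1-HIT | VC [26, 22]

SEQ = [MISS, MISS, L1-HIT, VC-HIT, MISS, VC-HIT, VC-HIT, MISS, VC-HIT, L1-HIT, VC-HIT, L1-HIT]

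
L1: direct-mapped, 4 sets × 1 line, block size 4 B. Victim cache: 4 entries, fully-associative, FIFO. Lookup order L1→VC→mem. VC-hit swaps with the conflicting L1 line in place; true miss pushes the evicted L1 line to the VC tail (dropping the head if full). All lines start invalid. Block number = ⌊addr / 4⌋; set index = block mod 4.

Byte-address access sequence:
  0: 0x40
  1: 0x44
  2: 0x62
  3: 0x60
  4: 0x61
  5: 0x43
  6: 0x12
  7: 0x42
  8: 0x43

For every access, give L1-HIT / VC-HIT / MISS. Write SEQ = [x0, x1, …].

SEQ = [MISS, MISS, MISS, L1-HIT, L1-HIT, VC-HIT, MISS, VC-HIT, L1-HIT]

#0 0x40→b16/s0 MISS; vc=[]
#1 0x44→b17/s1 MISS; vc=[]
#2 0x62→b24/s0 MISS; vc=[16]
#3 0x60→b24/s0 L1-HIT; vc=[16]
#4 0x61→b24/s0 L1-HIT; vc=[16]
#5 0x43→b16/s0 VC-HIT; vc=[24]
#6 0x12→b4/s0 MISS; vc=[24,16]
#7 0x42→b16/s0 VC-HIT; vc=[24,4]
#8 0x43→b16/s0 L1-HIT; vc=[24,4]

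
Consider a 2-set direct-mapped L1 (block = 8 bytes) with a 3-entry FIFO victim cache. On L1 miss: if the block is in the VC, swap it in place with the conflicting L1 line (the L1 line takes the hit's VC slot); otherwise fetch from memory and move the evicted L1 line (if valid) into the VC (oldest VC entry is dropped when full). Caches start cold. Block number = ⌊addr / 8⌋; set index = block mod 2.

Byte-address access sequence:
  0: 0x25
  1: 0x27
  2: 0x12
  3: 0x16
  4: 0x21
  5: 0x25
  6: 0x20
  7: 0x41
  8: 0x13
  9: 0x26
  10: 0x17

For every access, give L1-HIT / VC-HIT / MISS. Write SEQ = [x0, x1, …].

SEQ = [MISS, L1-HIT, MISS, L1-HIT, VC-HIT, L1-HIT, L1-HIT, MISS, VC-HIT, VC-HIT, VC-HIT]

  [0] addr=0x25 blk=4 s=0: MISS | VC []
  [1] addr=0x27 blk=4 s=0: L1-HIT | VC []
  [2] addr=0x12 blk=2 s=0: MISS | VC [4]
  [3] addr=0x16 blk=2 s=0: L1-HIT | VC [4]
  [4] addr=0x21 blk=4 s=0: VC-HIT | VC [2]
  [5] addr=0x25 blk=4 s=0: L1-HIT | VC [2]
  [6] addr=0x20 blk=4 s=0: L1-HIT | VC [2]
  [7] addr=0x41 blk=8 s=0: MISS | VC [2, 4]
  [8] addr=0x13 blk=2 s=0: VC-HIT | VC [8, 4]
  [9] addr=0x26 blk=4 s=0: VC-HIT | VC [8, 2]
  [10] addr=0x17 blk=2 s=0: VC-HIT | VC [8, 4]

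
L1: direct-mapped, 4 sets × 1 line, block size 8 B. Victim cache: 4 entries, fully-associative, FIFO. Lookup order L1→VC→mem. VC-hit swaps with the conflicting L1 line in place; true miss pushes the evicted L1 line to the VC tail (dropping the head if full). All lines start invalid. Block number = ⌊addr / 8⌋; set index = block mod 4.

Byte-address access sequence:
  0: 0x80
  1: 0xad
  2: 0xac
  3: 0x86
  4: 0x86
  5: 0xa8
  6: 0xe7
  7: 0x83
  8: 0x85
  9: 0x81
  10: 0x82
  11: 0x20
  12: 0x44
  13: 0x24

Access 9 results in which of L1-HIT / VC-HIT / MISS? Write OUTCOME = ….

OUTCOME = L1-HIT

  [0] addr=0x80 blk=16 s=0: MISS | VC []
  [1] addr=0xad blk=21 s=1: MISS | VC []
  [2] addr=0xac blk=21 s=1: L1-HIT | VC []
  [3] addr=0x86 blk=16 s=0: L1-HIT | VC []
  [4] addr=0x86 blk=16 s=0: L1-HIT | VC []
  [5] addr=0xa8 blk=21 s=1: L1-HIT | VC []
  [6] addr=0xe7 blk=28 s=0: MISS | VC [16]
  [7] addr=0x83 blk=16 s=0: VC-HIT | VC [28]
  [8] addr=0x85 blk=16 s=0: L1-HIT | VC [28]
  [9] addr=0x81 blk=16 s=0: L1-HIT | VC [28]
  [10] addr=0x82 blk=16 s=0: L1-HIT | VC [28]
  [11] addr=0x20 blk=4 s=0: MISS | VC [28, 16]
  [12] addr=0x44 blk=8 s=0: MISS | VC [28, 16, 4]
  [13] addr=0x24 blk=4 s=0: VC-HIT | VC [28, 16, 8]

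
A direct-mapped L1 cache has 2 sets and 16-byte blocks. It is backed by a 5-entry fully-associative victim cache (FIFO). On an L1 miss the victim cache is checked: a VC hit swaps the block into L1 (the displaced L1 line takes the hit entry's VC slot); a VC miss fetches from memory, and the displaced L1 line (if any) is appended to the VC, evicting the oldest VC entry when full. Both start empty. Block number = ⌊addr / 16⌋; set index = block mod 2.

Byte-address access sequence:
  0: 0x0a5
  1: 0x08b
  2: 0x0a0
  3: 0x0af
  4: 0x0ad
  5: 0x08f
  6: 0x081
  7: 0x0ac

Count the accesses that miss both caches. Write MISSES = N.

MISSES = 2

#0 0xa5→b10/s0 MISS; vc=[]
#1 0x8b→b8/s0 MISS; vc=[10]
#2 0xa0→b10/s0 VC-HIT; vc=[8]
#3 0xaf→b10/s0 L1-HIT; vc=[8]
#4 0xad→b10/s0 L1-HIT; vc=[8]
#5 0x8f→b8/s0 VC-HIT; vc=[10]
#6 0x81→b8/s0 L1-HIT; vc=[10]
#7 0xac→b10/s0 VC-HIT; vc=[8]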